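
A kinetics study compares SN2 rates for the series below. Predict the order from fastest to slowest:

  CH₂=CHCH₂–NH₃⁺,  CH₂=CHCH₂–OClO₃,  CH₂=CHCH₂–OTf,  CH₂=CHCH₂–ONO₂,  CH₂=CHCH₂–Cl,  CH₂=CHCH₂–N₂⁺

CH₂=CHCH₂–N₂⁺ > CH₂=CHCH₂–OTf > CH₂=CHCH₂–OClO₃ > CH₂=CHCH₂–Cl > CH₂=CHCH₂–ONO₂ > CH₂=CHCH₂–NH₃⁺

The skeletons are identical, so relative rate is governed entirely by leaving-group ability.
Leaving-group ability tracks the stability of the departed species; conjugate-acid pKₐ is the usual yardstick (lower pKₐ → better LG).
CH₂=CHCH₂–N₂⁺ loses N₂: no meaningful conjugate acid; N₂ departs as an exceptionally stable neutral molecule
CH₂=CHCH₂–OTf loses OTf⁻: pKₐ(CF₃SO₃H (triflic acid)) ≈ -14
CH₂=CHCH₂–OClO₃ loses ClO₄⁻: pKₐ(HClO₄) ≈ -10
CH₂=CHCH₂–Cl loses Cl⁻: pKₐ(HCl) ≈ -7
CH₂=CHCH₂–ONO₂ loses NO₃⁻: pKₐ(HNO₃) ≈ -1.3
CH₂=CHCH₂–NH₃⁺ loses NH₃: pKₐ(NH₄⁺) ≈ 9.2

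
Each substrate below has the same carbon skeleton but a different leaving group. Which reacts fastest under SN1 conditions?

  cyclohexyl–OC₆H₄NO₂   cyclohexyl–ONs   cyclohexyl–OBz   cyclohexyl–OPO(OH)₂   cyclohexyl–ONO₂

cyclohexyl–ONs

With the same alkyl group throughout, only the leaving group differentiates the rates.
Rank by basicity of the departing species: weakest base leaves most easily.
cyclohexyl–ONs loses ONs⁻: pKₐ(p-O₂NC₆H₄SO₃H) ≈ -3.5
cyclohexyl–ONO₂ loses NO₃⁻: pKₐ(HNO₃) ≈ -1.3
cyclohexyl–OPO(OH)₂ loses H₂PO₄⁻: pKₐ(H₃PO₄) ≈ 2.1
cyclohexyl–OBz loses PhCOO⁻: pKₐ(C₆H₅COOH) ≈ 4.2
cyclohexyl–OC₆H₄NO₂ loses p-O₂N–C₆H₄–O⁻: pKₐ(p-nitrophenol) ≈ 7.2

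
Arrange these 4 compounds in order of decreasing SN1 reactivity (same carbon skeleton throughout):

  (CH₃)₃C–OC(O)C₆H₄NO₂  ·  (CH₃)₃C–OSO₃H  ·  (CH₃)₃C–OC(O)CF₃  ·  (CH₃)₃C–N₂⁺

(CH₃)₃C–N₂⁺ > (CH₃)₃C–OSO₃H > (CH₃)₃C–OC(O)CF₃ > (CH₃)₃C–OC(O)C₆H₄NO₂

With the same alkyl group throughout, only the leaving group differentiates the rates.
Leaving-group ability tracks the stability of the departed species; conjugate-acid pKₐ is the usual yardstick (lower pKₐ → better LG).
(CH₃)₃C–N₂⁺ loses N₂: no meaningful conjugate acid; N₂ departs as an exceptionally stable neutral molecule
(CH₃)₃C–OSO₃H loses HSO₄⁻: pKₐ(H₂SO₄) ≈ -3
(CH₃)₃C–OC(O)CF₃ loses CF₃COO⁻: pKₐ(CF₃COOH) ≈ 0.2
(CH₃)₃C–OC(O)C₆H₄NO₂ loses p-O₂N–C₆H₄–COO⁻: pKₐ(p-nitrobenzoic acid) ≈ 3.4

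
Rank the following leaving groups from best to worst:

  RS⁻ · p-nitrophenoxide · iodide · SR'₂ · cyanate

iodide > SR'₂ > cyanate > p-nitrophenoxide > RS⁻

Leaving-group ability tracks the stability of the departed species; conjugate-acid pKₐ is the usual yardstick (lower pKₐ → better LG).
iodide: pKₐ(HI) ≈ -10
SR'₂: pKₐ(R'₂SH⁺) ≈ -7
cyanate: pKₐ(HOCN) ≈ 3.5
p-nitrophenoxide: pKₐ(p-nitrophenol) ≈ 7.2
RS⁻: pKₐ(RSH (a thiol)) ≈ 10.5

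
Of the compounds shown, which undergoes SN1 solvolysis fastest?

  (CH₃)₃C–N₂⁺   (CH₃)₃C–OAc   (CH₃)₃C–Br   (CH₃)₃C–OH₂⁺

(CH₃)₃C–N₂⁺

Identical carbon frameworks mean the comparison reduces to leaving-group quality.
A good leaving group is a weak base: the lower the pKₐ of its conjugate acid, the more readily it departs.
(CH₃)₃C–N₂⁺ loses N₂: no meaningful conjugate acid; N₂ departs as an exceptionally stable neutral molecule
(CH₃)₃C–Br loses Br⁻: pKₐ(HBr) ≈ -9
(CH₃)₃C–OH₂⁺ loses H₂O: pKₐ(H₃O⁺) ≈ -1.7
(CH₃)₃C–OAc loses AcO⁻: pKₐ(CH₃COOH) ≈ 4.8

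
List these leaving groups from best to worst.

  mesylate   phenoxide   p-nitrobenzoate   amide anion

mesylate > p-nitrobenzoate > phenoxide > amide anion

Leaving-group ability tracks the stability of the departed species; conjugate-acid pKₐ is the usual yardstick (lower pKₐ → better LG).
mesylate: pKₐ(CH₃SO₃H (MsOH)) ≈ -1.9
p-nitrobenzoate: pKₐ(p-nitrobenzoic acid) ≈ 3.4
phenoxide: pKₐ(C₆H₅OH (phenol)) ≈ 10
amide anion: pKₐ(NH₃) ≈ 38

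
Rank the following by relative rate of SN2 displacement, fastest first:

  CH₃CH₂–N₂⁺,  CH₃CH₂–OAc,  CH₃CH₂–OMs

CH₃CH₂–N₂⁺ > CH₃CH₂–OMs > CH₃CH₂–OAc

The skeletons are identical, so relative rate is governed entirely by leaving-group ability.
Leaving-group ability tracks the stability of the departed species; conjugate-acid pKₐ is the usual yardstick (lower pKₐ → better LG).
CH₃CH₂–N₂⁺ loses N₂: no meaningful conjugate acid; N₂ departs as an exceptionally stable neutral molecule
CH₃CH₂–OMs loses OMs⁻: pKₐ(CH₃SO₃H (MsOH)) ≈ -1.9
CH₃CH₂–OAc loses AcO⁻: pKₐ(CH₃COOH) ≈ 4.8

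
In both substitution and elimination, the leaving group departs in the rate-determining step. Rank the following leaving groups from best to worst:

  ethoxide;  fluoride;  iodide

iodide > fluoride > ethoxide

iodide: pKₐ(HI) ≈ -10
fluoride: pKₐ(HF) ≈ 3.2
ethoxide: pKₐ(CH₃CH₂OH) ≈ 16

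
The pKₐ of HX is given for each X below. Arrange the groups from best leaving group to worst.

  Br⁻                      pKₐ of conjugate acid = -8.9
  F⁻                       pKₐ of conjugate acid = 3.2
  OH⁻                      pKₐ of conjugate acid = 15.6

Lower conjugate-acid pKₐ ⇒ weaker base ⇒ better leaving group.
Sorting by the given values: Br⁻ (-8.9), F⁻ (3.2), OH⁻ (15.6).

Br⁻ > F⁻ > OH⁻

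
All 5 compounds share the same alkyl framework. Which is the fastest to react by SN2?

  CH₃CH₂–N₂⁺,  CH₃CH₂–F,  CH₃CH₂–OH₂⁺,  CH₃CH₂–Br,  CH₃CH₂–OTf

Same R in every case — rank the leaving groups.
The more stable X⁻ (or X) is on its own — i.e. the weaker a base it is — the better a leaving group it makes.
CH₃CH₂–N₂⁺ loses N₂: no meaningful conjugate acid; N₂ departs as an exceptionally stable neutral molecule
CH₃CH₂–OTf loses OTf⁻: pKₐ(CF₃SO₃H (triflic acid)) ≈ -14
CH₃CH₂–Br loses Br⁻: pKₐ(HBr) ≈ -9
CH₃CH₂–OH₂⁺ loses H₂O: pKₐ(H₃O⁺) ≈ -1.7
CH₃CH₂–F loses F⁻: pKₐ(HF) ≈ 3.2

CH₃CH₂–N₂⁺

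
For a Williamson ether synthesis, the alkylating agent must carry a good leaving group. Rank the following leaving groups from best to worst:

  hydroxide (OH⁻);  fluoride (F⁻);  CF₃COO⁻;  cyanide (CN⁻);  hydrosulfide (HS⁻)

CF₃COO⁻ > fluoride (F⁻) > hydrosulfide (HS⁻) > cyanide (CN⁻) > hydroxide (OH⁻)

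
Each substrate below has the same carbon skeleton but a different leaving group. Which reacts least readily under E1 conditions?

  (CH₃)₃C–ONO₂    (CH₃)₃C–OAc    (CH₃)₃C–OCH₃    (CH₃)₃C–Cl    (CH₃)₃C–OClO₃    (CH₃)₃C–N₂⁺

Identical carbon frameworks mean the comparison reduces to leaving-group quality.
A good leaving group is a weak base: the lower the pKₐ of its conjugate acid, the more readily it departs.
(CH₃)₃C–N₂⁺ loses N₂: no meaningful conjugate acid; N₂ departs as an exceptionally stable neutral molecule
(CH₃)₃C–OClO₃ loses ClO₄⁻: pKₐ(HClO₄) ≈ -10
(CH₃)₃C–Cl loses Cl⁻: pKₐ(HCl) ≈ -7
(CH₃)₃C–ONO₂ loses NO₃⁻: pKₐ(HNO₃) ≈ -1.3
(CH₃)₃C–OAc loses AcO⁻: pKₐ(CH₃COOH) ≈ 4.8
(CH₃)₃C–OCH₃ loses CH₃O⁻: pKₐ(CH₃OH) ≈ 15.5

(CH₃)₃C–OCH₃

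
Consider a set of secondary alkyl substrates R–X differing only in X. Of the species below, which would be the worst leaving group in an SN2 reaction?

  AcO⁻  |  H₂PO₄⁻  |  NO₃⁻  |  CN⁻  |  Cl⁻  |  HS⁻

CN⁻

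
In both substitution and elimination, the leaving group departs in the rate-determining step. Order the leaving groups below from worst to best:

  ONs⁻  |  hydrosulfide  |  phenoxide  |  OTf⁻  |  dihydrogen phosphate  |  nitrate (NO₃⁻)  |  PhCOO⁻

Rank by basicity of the departing species: weakest base leaves most easily.
OTf⁻: pKₐ(CF₃SO₃H (triflic acid)) ≈ -14 — charge spread over three oxygens and a CF₃ group; the premier leaving group in synthesis
ONs⁻: pKₐ(p-O₂NC₆H₄SO₃H) ≈ -3.5
nitrate (NO₃⁻): pKₐ(HNO₃) ≈ -1.3 — resonance-delocalised over three oxygens
dihydrogen phosphate: pKₐ(H₃PO₄) ≈ 2.1 — moderate base; biological leaving group after further activation
PhCOO⁻: pKₐ(C₆H₅COOH) ≈ 4.2 — aryl carboxylate
hydrosulfide: pKₐ(H₂S) ≈ 7 — larger and more polarisable than the oxygen analogue
phenoxide: pKₐ(C₆H₅OH (phenol)) ≈ 10 — resonance into the ring helps, but still a poor LG
Reversing gives the worst-to-best order requested.

phenoxide < hydrosulfide < PhCOO⁻ < dihydrogen phosphate < nitrate (NO₃⁻) < ONs⁻ < OTf⁻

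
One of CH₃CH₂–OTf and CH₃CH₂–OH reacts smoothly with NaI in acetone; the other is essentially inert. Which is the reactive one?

CH₃CH₂–OTf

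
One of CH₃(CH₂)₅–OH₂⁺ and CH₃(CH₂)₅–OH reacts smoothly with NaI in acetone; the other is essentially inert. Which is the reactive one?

From CH₃(CH₂)₅–OH the departing group would be OH⁻ (pKₐ(H₂O) ≈ 15.7). Strong base; essentially never leaves without prior activation.
From CH₃(CH₂)₅–OH₂⁺ the leaving group is H₂O (pKₐ(H₃O⁺) ≈ -1.7). Neutral; leaves from a protonated alcohol (R–OH₂⁺).
(In practice CH₃(CH₂)₅–OH₂⁺ is made from CH₃(CH₂)₅–OH by protonation with strong acid, converting the leaving group from hydroxide to neutral water.)

CH₃(CH₂)₅–OH₂⁺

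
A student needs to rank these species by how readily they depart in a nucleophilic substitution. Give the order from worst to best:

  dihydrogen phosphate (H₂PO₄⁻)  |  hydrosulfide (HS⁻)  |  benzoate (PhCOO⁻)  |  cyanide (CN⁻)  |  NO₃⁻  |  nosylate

A good leaving group is a weak base: the lower the pKₐ of its conjugate acid, the more readily it departs.
nosylate: pKₐ(p-O₂NC₆H₄SO₃H) ≈ -3.5
NO₃⁻: pKₐ(HNO₃) ≈ -1.3 — resonance-delocalised over three oxygens
dihydrogen phosphate (H₂PO₄⁻): pKₐ(H₃PO₄) ≈ 2.1 — moderate base; biological leaving group after further activation
benzoate (PhCOO⁻): pKₐ(C₆H₅COOH) ≈ 4.2
hydrosulfide (HS⁻): pKₐ(H₂S) ≈ 7
cyanide (CN⁻): pKₐ(HCN) ≈ 9.2 — sp carbon stabilises the charge somewhat, but still a poor LG
Reversing gives the worst-to-best order requested.

cyanide (CN⁻) < hydrosulfide (HS⁻) < benzoate (PhCOO⁻) < dihydrogen phosphate (H₂PO₄⁻) < NO₃⁻ < nosylate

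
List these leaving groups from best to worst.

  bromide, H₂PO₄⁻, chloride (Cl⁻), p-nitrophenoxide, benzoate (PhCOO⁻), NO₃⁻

bromide > chloride (Cl⁻) > NO₃⁻ > H₂PO₄⁻ > benzoate (PhCOO⁻) > p-nitrophenoxide

The more stable X⁻ (or X) is on its own — i.e. the weaker a base it is — the better a leaving group it makes.
bromide: pKₐ(HBr) ≈ -9 — weak base; good leaving group
chloride (Cl⁻): pKₐ(HCl) ≈ -7 — moderately weak base
NO₃⁻: pKₐ(HNO₃) ≈ -1.3
H₂PO₄⁻: pKₐ(H₃PO₄) ≈ 2.1 — moderate base; biological leaving group after further activation
benzoate (PhCOO⁻): pKₐ(C₆H₅COOH) ≈ 4.2 — aryl carboxylate
p-nitrophenoxide: pKₐ(p-nitrophenol) ≈ 7.2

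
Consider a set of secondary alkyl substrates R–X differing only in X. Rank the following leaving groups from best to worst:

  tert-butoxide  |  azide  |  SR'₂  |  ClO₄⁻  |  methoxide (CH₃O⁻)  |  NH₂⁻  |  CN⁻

A good leaving group is a weak base: the lower the pKₐ of its conjugate acid, the more readily it departs.
ClO₄⁻: pKₐ(HClO₄) ≈ -10 — extremely weak base; rarely used for safety reasons
SR'₂: pKₐ(R'₂SH⁺) ≈ -7 — neutral; leaves from a sulfonium salt (R–SR'₂⁺)
azide: pKₐ(HN₃) ≈ 4.7
CN⁻: pKₐ(HCN) ≈ 9.2
methoxide (CH₃O⁻): pKₐ(CH₃OH) ≈ 15.5 — strong base; alkoxides do not leave unassisted
tert-butoxide: pKₐ(t-BuOH) ≈ 18 — bulky, strongly basic alkoxide
NH₂⁻: pKₐ(NH₃) ≈ 38 — extremely strong base; never a leaving group

ClO₄⁻ > SR'₂ > azide > CN⁻ > methoxide (CH₃O⁻) > tert-butoxide > NH₂⁻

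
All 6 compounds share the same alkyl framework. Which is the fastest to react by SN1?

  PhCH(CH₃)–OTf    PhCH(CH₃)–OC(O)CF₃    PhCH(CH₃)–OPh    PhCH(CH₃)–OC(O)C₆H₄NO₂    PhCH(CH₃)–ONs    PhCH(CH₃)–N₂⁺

PhCH(CH₃)–N₂⁺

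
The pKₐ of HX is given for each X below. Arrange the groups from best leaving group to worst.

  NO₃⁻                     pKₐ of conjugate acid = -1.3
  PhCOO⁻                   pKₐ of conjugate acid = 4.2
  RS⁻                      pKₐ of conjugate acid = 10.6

NO₃⁻ > PhCOO⁻ > RS⁻

Lower conjugate-acid pKₐ ⇒ weaker base ⇒ better leaving group.
Sorting by the given values: NO₃⁻ (-1.3), PhCOO⁻ (4.2), RS⁻ (10.6).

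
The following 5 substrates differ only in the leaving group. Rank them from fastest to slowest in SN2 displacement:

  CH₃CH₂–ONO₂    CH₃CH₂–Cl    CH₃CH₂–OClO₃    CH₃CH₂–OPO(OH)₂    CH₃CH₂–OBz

CH₃CH₂–OClO₃ > CH₃CH₂–Cl > CH₃CH₂–ONO₂ > CH₃CH₂–OPO(OH)₂ > CH₃CH₂–OBz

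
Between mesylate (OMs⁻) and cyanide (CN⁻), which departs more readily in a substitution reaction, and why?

mesylate (OMs⁻)

mesylate (OMs⁻) is the better leaving group.
pKₐ(CH₃SO₃H (MsOH)) ≈ -1.9 versus pKₐ(HCN) ≈ 9.2: mesylate (OMs⁻) is the much weaker base.
Resonance-delocalised alkanesulfonate.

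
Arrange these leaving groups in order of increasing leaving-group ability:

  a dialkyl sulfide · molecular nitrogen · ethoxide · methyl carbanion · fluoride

methyl carbanion < ethoxide < fluoride < a dialkyl sulfide < molecular nitrogen

Leaving-group ability tracks the stability of the departed species; conjugate-acid pKₐ is the usual yardstick (lower pKₐ → better LG).
molecular nitrogen: no meaningful conjugate acid; N₂ departs as an exceptionally stable neutral molecule
a dialkyl sulfide: pKₐ(R'₂SH⁺) ≈ -7
fluoride: pKₐ(HF) ≈ 3.2
ethoxide: pKₐ(CH₃CH₂OH) ≈ 16
methyl carbanion: pKₐ(CH₄) ≈ 48
Reversing gives the worst-to-best order requested.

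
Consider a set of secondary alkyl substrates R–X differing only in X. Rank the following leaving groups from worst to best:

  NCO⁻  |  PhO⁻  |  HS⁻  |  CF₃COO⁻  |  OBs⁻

Rank by basicity of the departing species: weakest base leaves most easily.
OBs⁻: pKₐ(p-BrC₆H₄SO₃H) ≈ -2.8
CF₃COO⁻: pKₐ(CF₃COOH) ≈ 0.2
NCO⁻: pKₐ(HOCN) ≈ 3.5
HS⁻: pKₐ(H₂S) ≈ 7
PhO⁻: pKₐ(C₆H₅OH (phenol)) ≈ 10
Listed from poorest to best leaving group as asked.

PhO⁻ < HS⁻ < NCO⁻ < CF₃COO⁻ < OBs⁻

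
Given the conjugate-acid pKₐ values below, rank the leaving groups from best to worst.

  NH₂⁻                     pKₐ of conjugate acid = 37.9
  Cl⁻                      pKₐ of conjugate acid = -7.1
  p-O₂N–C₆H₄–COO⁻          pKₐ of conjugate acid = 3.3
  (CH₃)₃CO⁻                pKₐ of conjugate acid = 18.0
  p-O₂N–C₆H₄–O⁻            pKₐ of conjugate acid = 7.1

Cl⁻ > p-O₂N–C₆H₄–COO⁻ > p-O₂N–C₆H₄–O⁻ > (CH₃)₃CO⁻ > NH₂⁻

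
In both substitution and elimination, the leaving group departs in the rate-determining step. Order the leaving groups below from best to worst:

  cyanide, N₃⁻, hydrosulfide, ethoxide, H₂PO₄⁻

H₂PO₄⁻ > N₃⁻ > hydrosulfide > cyanide > ethoxide

Leaving-group ability tracks the stability of the departed species; conjugate-acid pKₐ is the usual yardstick (lower pKₐ → better LG).
H₂PO₄⁻: pKₐ(H₃PO₄) ≈ 2.1
N₃⁻: pKₐ(HN₃) ≈ 4.7 — linear, resonance-stabilised
hydrosulfide: pKₐ(H₂S) ≈ 7 — larger and more polarisable than the oxygen analogue
cyanide: pKₐ(HCN) ≈ 9.2 — sp carbon stabilises the charge somewhat, but still a poor LG
ethoxide: pKₐ(CH₃CH₂OH) ≈ 16 — strong base; alkoxides do not leave unassisted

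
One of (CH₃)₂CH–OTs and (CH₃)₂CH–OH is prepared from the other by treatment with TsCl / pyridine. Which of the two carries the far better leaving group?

(CH₃)₂CH–OTs

From (CH₃)₂CH–OH the departing group would be OH⁻ (pKₐ(H₂O) ≈ 15.7). Strong base; essentially never leaves without prior activation.
From (CH₃)₂CH–OTs the leaving group is OTs⁻ (pKₐ(p-CH₃C₆H₄SO₃H (TsOH)) ≈ -2.8). Resonance-delocalised arenesulfonate.
Treatment with TsCl / pyridine works by converting the hydroxyl into a tosylate, making (CH₃)₂CH–OTs enormously more reactive.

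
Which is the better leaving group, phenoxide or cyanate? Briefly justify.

cyanate is the better leaving group.
pKₐ(HOCN) ≈ 3.5 versus pKₐ(C₆H₅OH (phenol)) ≈ 10: cyanate is the much weaker base.
Resonance between N and O.

cyanate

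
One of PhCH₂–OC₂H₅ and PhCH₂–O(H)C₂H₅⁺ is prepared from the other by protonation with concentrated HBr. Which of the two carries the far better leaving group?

PhCH₂–O(H)C₂H₅⁺

From PhCH₂–OC₂H₅ the departing group would be CH₃CH₂O⁻ (pKₐ(CH₃CH₂OH) ≈ 16). Strong base; alkoxides do not leave unassisted.
From PhCH₂–O(H)C₂H₅⁺ the leaving group is R'OH (pKₐ(R'OH₂⁺) ≈ -2.4). Neutral; leaves from a protonated ether (an oxonium ion, R–O(H)R'⁺).
Protonation with concentrated HBr works by allowing neutral ethanol, rather than ethoxide, to depart, making PhCH₂–O(H)C₂H₅⁺ enormously more reactive.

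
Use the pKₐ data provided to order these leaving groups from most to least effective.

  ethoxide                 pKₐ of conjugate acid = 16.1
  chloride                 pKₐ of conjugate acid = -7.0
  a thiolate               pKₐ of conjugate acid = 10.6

Lower conjugate-acid pKₐ ⇒ weaker base ⇒ better leaving group.
Sorting by the given values: chloride (-7.0), a thiolate (10.6), ethoxide (16.1).

chloride > a thiolate > ethoxide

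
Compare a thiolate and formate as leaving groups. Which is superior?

formate

formate is the better leaving group.
pKₐ(HCOOH) ≈ 3.8 versus pKₐ(RSH (a thiol)) ≈ 10.5: formate is the much weaker base.
Resonance-stabilised carboxylate.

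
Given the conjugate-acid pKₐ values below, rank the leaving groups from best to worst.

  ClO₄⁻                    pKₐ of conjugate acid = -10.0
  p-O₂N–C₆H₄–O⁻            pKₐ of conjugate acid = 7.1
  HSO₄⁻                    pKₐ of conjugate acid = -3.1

Lower conjugate-acid pKₐ ⇒ weaker base ⇒ better leaving group.
Sorting by the given values: ClO₄⁻ (-10.0), HSO₄⁻ (-3.1), p-O₂N–C₆H₄–O⁻ (7.1).

ClO₄⁻ > HSO₄⁻ > p-O₂N–C₆H₄–O⁻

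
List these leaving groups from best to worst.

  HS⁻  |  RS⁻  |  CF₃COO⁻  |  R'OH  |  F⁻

Leaving-group ability tracks the stability of the departed species; conjugate-acid pKₐ is the usual yardstick (lower pKₐ → better LG).
R'OH: pKₐ(R'OH₂⁺) ≈ -2.4 — neutral; leaves from a protonated ether (an oxonium ion, R–O(H)R'⁺)
CF₃COO⁻: pKₐ(CF₃COOH) ≈ 0.2 — strongly electron-withdrawing CF₃ stabilises the carboxylate
F⁻: pKₐ(HF) ≈ 3.2
HS⁻: pKₐ(H₂S) ≈ 7
RS⁻: pKₐ(RSH (a thiol)) ≈ 10.5 — moderately basic; rarely leaves without activation

R'OH > CF₃COO⁻ > F⁻ > HS⁻ > RS⁻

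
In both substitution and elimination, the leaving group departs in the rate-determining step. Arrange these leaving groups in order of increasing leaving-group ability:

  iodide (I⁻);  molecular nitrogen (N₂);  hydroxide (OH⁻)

hydroxide (OH⁻) < iodide (I⁻) < molecular nitrogen (N₂)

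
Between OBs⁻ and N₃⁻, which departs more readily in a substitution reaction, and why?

OBs⁻ is the better leaving group.
pKₐ(p-BrC₆H₄SO₃H) ≈ -2.8 versus pKₐ(HN₃) ≈ 4.7: OBs⁻ is the much weaker base.
Arenesulfonate with a p-bromo substituent.

OBs⁻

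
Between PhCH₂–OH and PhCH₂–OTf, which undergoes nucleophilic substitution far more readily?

PhCH₂–OTf

From PhCH₂–OH the departing group would be OH⁻ (pKₐ(H₂O) ≈ 15.7). Strong base; essentially never leaves without prior activation.
From PhCH₂–OTf the leaving group is OTf⁻ (pKₐ(CF₃SO₃H (triflic acid)) ≈ -14). Charge spread over three oxygens and a CF₃ group; the premier leaving group in synthesis.
(In practice PhCH₂–OTf is made from PhCH₂–OH by treatment with Tf₂O / 2,6-lutidine, converting the hydroxyl into a triflate.)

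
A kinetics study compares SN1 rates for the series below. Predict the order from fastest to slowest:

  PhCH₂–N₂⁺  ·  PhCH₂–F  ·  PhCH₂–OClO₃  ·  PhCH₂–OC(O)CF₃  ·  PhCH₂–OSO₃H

The skeletons are identical, so relative rate is governed entirely by leaving-group ability.
Leaving-group ability tracks the stability of the departed species; conjugate-acid pKₐ is the usual yardstick (lower pKₐ → better LG).
PhCH₂–N₂⁺ loses N₂: no meaningful conjugate acid; N₂ departs as an exceptionally stable neutral molecule
PhCH₂–OClO₃ loses ClO₄⁻: pKₐ(HClO₄) ≈ -10
PhCH₂–OSO₃H loses HSO₄⁻: pKₐ(H₂SO₄) ≈ -3
PhCH₂–OC(O)CF₃ loses CF₃COO⁻: pKₐ(CF₃COOH) ≈ 0.2
PhCH₂–F loses F⁻: pKₐ(HF) ≈ 3.2

PhCH₂–N₂⁺ > PhCH₂–OClO₃ > PhCH₂–OSO₃H > PhCH₂–OC(O)CF₃ > PhCH₂–F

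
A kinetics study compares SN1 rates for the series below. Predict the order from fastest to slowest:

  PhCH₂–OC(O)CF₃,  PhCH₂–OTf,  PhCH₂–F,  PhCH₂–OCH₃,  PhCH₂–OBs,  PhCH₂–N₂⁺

Identical carbon frameworks mean the comparison reduces to leaving-group quality.
A good leaving group is a weak base: the lower the pKₐ of its conjugate acid, the more readily it departs.
PhCH₂–N₂⁺ loses N₂: no meaningful conjugate acid; N₂ departs as an exceptionally stable neutral molecule
PhCH₂–OTf loses OTf⁻: pKₐ(CF₃SO₃H (triflic acid)) ≈ -14
PhCH₂–OBs loses OBs⁻: pKₐ(p-BrC₆H₄SO₃H) ≈ -2.8
PhCH₂–OC(O)CF₃ loses CF₃COO⁻: pKₐ(CF₃COOH) ≈ 0.2
PhCH₂–F loses F⁻: pKₐ(HF) ≈ 3.2
PhCH₂–OCH₃ loses CH₃O⁻: pKₐ(CH₃OH) ≈ 15.5

PhCH₂–N₂⁺ > PhCH₂–OTf > PhCH₂–OBs > PhCH₂–OC(O)CF₃ > PhCH₂–F > PhCH₂–OCH₃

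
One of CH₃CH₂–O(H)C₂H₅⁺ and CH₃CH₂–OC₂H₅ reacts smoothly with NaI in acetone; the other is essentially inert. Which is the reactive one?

From CH₃CH₂–OC₂H₅ the departing group would be CH₃CH₂O⁻ (pKₐ(CH₃CH₂OH) ≈ 16). Strong base; alkoxides do not leave unassisted.
From CH₃CH₂–O(H)C₂H₅⁺ the leaving group is R'OH (pKₐ(R'OH₂⁺) ≈ -2.4). Neutral; leaves from a protonated ether (an oxonium ion, R–O(H)R'⁺).
(In practice CH₃CH₂–O(H)C₂H₅⁺ is made from CH₃CH₂–OC₂H₅ by protonation with concentrated HBr, allowing neutral ethanol, rather than ethoxide, to depart.)

CH₃CH₂–O(H)C₂H₅⁺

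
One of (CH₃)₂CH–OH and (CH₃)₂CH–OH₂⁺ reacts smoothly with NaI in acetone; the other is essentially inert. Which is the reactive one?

(CH₃)₂CH–OH₂⁺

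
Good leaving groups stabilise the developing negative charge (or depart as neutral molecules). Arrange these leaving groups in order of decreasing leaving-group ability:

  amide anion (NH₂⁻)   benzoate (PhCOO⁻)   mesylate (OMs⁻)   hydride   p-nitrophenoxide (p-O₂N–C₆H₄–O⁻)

mesylate (OMs⁻) > benzoate (PhCOO⁻) > p-nitrophenoxide (p-O₂N–C₆H₄–O⁻) > hydride > amide anion (NH₂⁻)

A good leaving group is a weak base: the lower the pKₐ of its conjugate acid, the more readily it departs.
mesylate (OMs⁻): pKₐ(CH₃SO₃H (MsOH)) ≈ -1.9 — resonance-delocalised alkanesulfonate
benzoate (PhCOO⁻): pKₐ(C₆H₅COOH) ≈ 4.2 — aryl carboxylate
p-nitrophenoxide (p-O₂N–C₆H₄–O⁻): pKₐ(p-nitrophenol) ≈ 7.2 — nitro group delocalises the charge; the classic chromogenic LG
hydride: pKₐ(H₂) ≈ 36 — extremely strong base; leaves only in special hydride-transfer contexts
amide anion (NH₂⁻): pKₐ(NH₃) ≈ 38 — extremely strong base; never a leaving group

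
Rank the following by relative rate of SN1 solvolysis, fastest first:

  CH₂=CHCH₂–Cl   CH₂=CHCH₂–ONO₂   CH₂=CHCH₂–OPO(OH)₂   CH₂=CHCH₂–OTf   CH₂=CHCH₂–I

The skeletons are identical, so relative rate is governed entirely by leaving-group ability.
Rank by basicity of the departing species: weakest base leaves most easily.
CH₂=CHCH₂–OTf loses OTf⁻: pKₐ(CF₃SO₃H (triflic acid)) ≈ -14
CH₂=CHCH₂–I loses I⁻: pKₐ(HI) ≈ -10
CH₂=CHCH₂–Cl loses Cl⁻: pKₐ(HCl) ≈ -7
CH₂=CHCH₂–ONO₂ loses NO₃⁻: pKₐ(HNO₃) ≈ -1.3
CH₂=CHCH₂–OPO(OH)₂ loses H₂PO₄⁻: pKₐ(H₃PO₄) ≈ 2.1

CH₂=CHCH₂–OTf > CH₂=CHCH₂–I > CH₂=CHCH₂–Cl > CH₂=CHCH₂–ONO₂ > CH₂=CHCH₂–OPO(OH)₂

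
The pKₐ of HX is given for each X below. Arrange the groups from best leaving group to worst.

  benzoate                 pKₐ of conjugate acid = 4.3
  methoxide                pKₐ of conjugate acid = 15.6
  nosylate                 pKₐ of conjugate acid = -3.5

nosylate > benzoate > methoxide

Lower conjugate-acid pKₐ ⇒ weaker base ⇒ better leaving group.
Sorting by the given values: nosylate (-3.5), benzoate (4.3), methoxide (15.6).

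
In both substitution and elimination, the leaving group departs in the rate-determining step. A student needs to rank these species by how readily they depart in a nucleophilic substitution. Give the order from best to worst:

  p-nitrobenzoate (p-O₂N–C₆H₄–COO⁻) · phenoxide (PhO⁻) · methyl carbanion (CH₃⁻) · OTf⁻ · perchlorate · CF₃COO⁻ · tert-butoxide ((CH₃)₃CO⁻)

The more stable X⁻ (or X) is on its own — i.e. the weaker a base it is — the better a leaving group it makes.
OTf⁻: pKₐ(CF₃SO₃H (triflic acid)) ≈ -14
perchlorate: pKₐ(HClO₄) ≈ -10 — extremely weak base; rarely used for safety reasons
CF₃COO⁻: pKₐ(CF₃COOH) ≈ 0.2 — strongly electron-withdrawing CF₃ stabilises the carboxylate
p-nitrobenzoate (p-O₂N–C₆H₄–COO⁻): pKₐ(p-nitrobenzoic acid) ≈ 3.4
phenoxide (PhO⁻): pKₐ(C₆H₅OH (phenol)) ≈ 10
tert-butoxide ((CH₃)₃CO⁻): pKₐ(t-BuOH) ≈ 18 — bulky, strongly basic alkoxide
methyl carbanion (CH₃⁻): pKₐ(CH₄) ≈ 48

OTf⁻ > perchlorate > CF₃COO⁻ > p-nitrobenzoate (p-O₂N–C₆H₄–COO⁻) > phenoxide (PhO⁻) > tert-butoxide ((CH₃)₃CO⁻) > methyl carbanion (CH₃⁻)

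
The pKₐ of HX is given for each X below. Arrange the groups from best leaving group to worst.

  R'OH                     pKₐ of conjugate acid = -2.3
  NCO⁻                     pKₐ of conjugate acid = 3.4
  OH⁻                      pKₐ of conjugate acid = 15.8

Lower conjugate-acid pKₐ ⇒ weaker base ⇒ better leaving group.
Sorting by the given values: R'OH (-2.3), NCO⁻ (3.4), OH⁻ (15.8).

R'OH > NCO⁻ > OH⁻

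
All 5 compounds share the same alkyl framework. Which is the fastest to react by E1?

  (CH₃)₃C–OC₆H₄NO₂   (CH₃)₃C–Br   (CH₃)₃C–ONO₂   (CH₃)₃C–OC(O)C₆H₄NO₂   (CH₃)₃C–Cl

(CH₃)₃C–Br

The skeletons are identical, so relative rate is governed entirely by leaving-group ability.
The more stable X⁻ (or X) is on its own — i.e. the weaker a base it is — the better a leaving group it makes.
(CH₃)₃C–Br loses Br⁻: pKₐ(HBr) ≈ -9
(CH₃)₃C–Cl loses Cl⁻: pKₐ(HCl) ≈ -7
(CH₃)₃C–ONO₂ loses NO₃⁻: pKₐ(HNO₃) ≈ -1.3
(CH₃)₃C–OC(O)C₆H₄NO₂ loses p-O₂N–C₆H₄–COO⁻: pKₐ(p-nitrobenzoic acid) ≈ 3.4
(CH₃)₃C–OC₆H₄NO₂ loses p-O₂N–C₆H₄–O⁻: pKₐ(p-nitrophenol) ≈ 7.2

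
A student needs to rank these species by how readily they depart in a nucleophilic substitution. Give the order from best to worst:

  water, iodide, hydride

iodide > water > hydride

iodide: pKₐ(HI) ≈ -10 — large, highly polarisable; very weak base
water: pKₐ(H₃O⁺) ≈ -1.7 — neutral; leaves from a protonated alcohol (R–OH₂⁺)
hydride: pKₐ(H₂) ≈ 36 — extremely strong base; leaves only in special hydride-transfer contexts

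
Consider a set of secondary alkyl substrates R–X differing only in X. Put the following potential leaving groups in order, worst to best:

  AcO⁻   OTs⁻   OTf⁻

AcO⁻ < OTs⁻ < OTf⁻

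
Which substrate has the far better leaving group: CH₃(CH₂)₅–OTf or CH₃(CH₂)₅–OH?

CH₃(CH₂)₅–OTf

From CH₃(CH₂)₅–OH the departing group would be OH⁻ (pKₐ(H₂O) ≈ 15.7). Strong base; essentially never leaves without prior activation.
From CH₃(CH₂)₅–OTf the leaving group is OTf⁻ (pKₐ(CF₃SO₃H (triflic acid)) ≈ -14). Charge spread over three oxygens and a CF₃ group; the premier leaving group in synthesis.
(In practice CH₃(CH₂)₅–OTf is made from CH₃(CH₂)₅–OH by treatment with Tf₂O / 2,6-lutidine, converting the hydroxyl into a triflate.)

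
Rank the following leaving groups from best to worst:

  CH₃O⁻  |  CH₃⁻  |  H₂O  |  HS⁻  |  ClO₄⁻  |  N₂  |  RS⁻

N₂: no meaningful conjugate acid; N₂ departs as an exceptionally stable neutral molecule
ClO₄⁻: pKₐ(HClO₄) ≈ -10 — extremely weak base; rarely used for safety reasons
H₂O: pKₐ(H₃O⁺) ≈ -1.7 — neutral; leaves from a protonated alcohol (R–OH₂⁺)
HS⁻: pKₐ(H₂S) ≈ 7 — larger and more polarisable than the oxygen analogue
RS⁻: pKₐ(RSH (a thiol)) ≈ 10.5 — moderately basic; rarely leaves without activation
CH₃O⁻: pKₐ(CH₃OH) ≈ 15.5 — strong base; alkoxides do not leave unassisted
CH₃⁻: pKₐ(CH₄) ≈ 48 — unstabilised carbanion; the worst conceivable leaving group

N₂ > ClO₄⁻ > H₂O > HS⁻ > RS⁻ > CH₃O⁻ > CH₃⁻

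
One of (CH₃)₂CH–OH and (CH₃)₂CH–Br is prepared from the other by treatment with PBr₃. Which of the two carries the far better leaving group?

From (CH₃)₂CH–OH the departing group would be OH⁻ (pKₐ(H₂O) ≈ 15.7). Strong base; essentially never leaves without prior activation.
From (CH₃)₂CH–Br the leaving group is Br⁻ (pKₐ(HBr) ≈ -9). Weak base; good leaving group.
Treatment with PBr₃ works by replacing the hydroxyl with bromide, making (CH₃)₂CH–Br enormously more reactive.

(CH₃)₂CH–Br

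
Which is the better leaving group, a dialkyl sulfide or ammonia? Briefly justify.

a dialkyl sulfide is the better leaving group.
pKₐ(R'₂SH⁺) ≈ -7 versus pKₐ(NH₄⁺) ≈ 9.2: a dialkyl sulfide is the much weaker base.
Neutral; leaves from a sulfonium salt (R–SR'₂⁺).

a dialkyl sulfide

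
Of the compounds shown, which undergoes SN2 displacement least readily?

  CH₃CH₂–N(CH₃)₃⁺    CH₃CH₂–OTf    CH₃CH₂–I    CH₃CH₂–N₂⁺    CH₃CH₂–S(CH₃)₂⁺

CH₃CH₂–N(CH₃)₃⁺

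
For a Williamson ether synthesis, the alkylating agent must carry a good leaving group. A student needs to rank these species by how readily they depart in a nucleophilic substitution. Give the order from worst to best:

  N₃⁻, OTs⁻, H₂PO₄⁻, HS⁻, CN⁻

CN⁻ < HS⁻ < N₃⁻ < H₂PO₄⁻ < OTs⁻

The more stable X⁻ (or X) is on its own — i.e. the weaker a base it is — the better a leaving group it makes.
OTs⁻: pKₐ(p-CH₃C₆H₄SO₃H (TsOH)) ≈ -2.8
H₂PO₄⁻: pKₐ(H₃PO₄) ≈ 2.1
N₃⁻: pKₐ(HN₃) ≈ 4.7
HS⁻: pKₐ(H₂S) ≈ 7
CN⁻: pKₐ(HCN) ≈ 9.2
The question asks for worst first, so the sequence is read in increasing leaving-group ability.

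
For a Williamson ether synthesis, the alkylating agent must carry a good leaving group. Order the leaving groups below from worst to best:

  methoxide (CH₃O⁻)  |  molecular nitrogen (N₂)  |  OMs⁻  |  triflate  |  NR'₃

Leaving-group ability tracks the stability of the departed species; conjugate-acid pKₐ is the usual yardstick (lower pKₐ → better LG).
molecular nitrogen (N₂): no meaningful conjugate acid; N₂ departs as an exceptionally stable neutral molecule
triflate: pKₐ(CF₃SO₃H (triflic acid)) ≈ -14 — charge spread over three oxygens and a CF₃ group; the premier leaving group in synthesis
OMs⁻: pKₐ(CH₃SO₃H (MsOH)) ≈ -1.9 — resonance-delocalised alkanesulfonate
NR'₃: pKₐ(R'₃NH⁺) ≈ 10.7 — neutral but still a fairly strong base; Hofmann-elimination LG
methoxide (CH₃O⁻): pKₐ(CH₃OH) ≈ 15.5 — strong base; alkoxides do not leave unassisted
Reversing gives the worst-to-best order requested.

methoxide (CH₃O⁻) < NR'₃ < OMs⁻ < triflate < molecular nitrogen (N₂)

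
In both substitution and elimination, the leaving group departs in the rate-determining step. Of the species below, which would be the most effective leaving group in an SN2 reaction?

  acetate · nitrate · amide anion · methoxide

The more stable X⁻ (or X) is on its own — i.e. the weaker a base it is — the better a leaving group it makes.
nitrate: pKₐ(HNO₃) ≈ -1.3
acetate: pKₐ(CH₃COOH) ≈ 4.8
methoxide: pKₐ(CH₃OH) ≈ 15.5
amide anion: pKₐ(NH₃) ≈ 38

nitrate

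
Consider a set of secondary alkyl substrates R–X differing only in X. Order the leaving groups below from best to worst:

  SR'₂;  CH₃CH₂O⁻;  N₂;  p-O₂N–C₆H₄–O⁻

N₂ > SR'₂ > p-O₂N–C₆H₄–O⁻ > CH₃CH₂O⁻

N₂: no meaningful conjugate acid; N₂ departs as an exceptionally stable neutral molecule
SR'₂: pKₐ(R'₂SH⁺) ≈ -7 — neutral; leaves from a sulfonium salt (R–SR'₂⁺)
p-O₂N–C₆H₄–O⁻: pKₐ(p-nitrophenol) ≈ 7.2 — nitro group delocalises the charge; the classic chromogenic LG
CH₃CH₂O⁻: pKₐ(CH₃CH₂OH) ≈ 16 — strong base; alkoxides do not leave unassisted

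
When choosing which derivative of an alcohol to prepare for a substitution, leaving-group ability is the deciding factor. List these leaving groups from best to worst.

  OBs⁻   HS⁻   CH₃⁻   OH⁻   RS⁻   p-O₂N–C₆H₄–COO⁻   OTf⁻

Rank by basicity of the departing species: weakest base leaves most easily.
OTf⁻: pKₐ(CF₃SO₃H (triflic acid)) ≈ -14
OBs⁻: pKₐ(p-BrC₆H₄SO₃H) ≈ -2.8
p-O₂N–C₆H₄–COO⁻: pKₐ(p-nitrobenzoic acid) ≈ 3.4
HS⁻: pKₐ(H₂S) ≈ 7
RS⁻: pKₐ(RSH (a thiol)) ≈ 10.5
OH⁻: pKₐ(H₂O) ≈ 15.7
CH₃⁻: pKₐ(CH₄) ≈ 48

OTf⁻ > OBs⁻ > p-O₂N–C₆H₄–COO⁻ > HS⁻ > RS⁻ > OH⁻ > CH₃⁻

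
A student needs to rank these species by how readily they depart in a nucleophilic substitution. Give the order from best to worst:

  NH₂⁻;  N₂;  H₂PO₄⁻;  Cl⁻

N₂: no meaningful conjugate acid; N₂ departs as an exceptionally stable neutral molecule
Cl⁻: pKₐ(HCl) ≈ -7 — moderately weak base
H₂PO₄⁻: pKₐ(H₃PO₄) ≈ 2.1
NH₂⁻: pKₐ(NH₃) ≈ 38 — extremely strong base; never a leaving group

N₂ > Cl⁻ > H₂PO₄⁻ > NH₂⁻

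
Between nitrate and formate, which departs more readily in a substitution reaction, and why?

nitrate

nitrate is the better leaving group.
pKₐ(HNO₃) ≈ -1.3 versus pKₐ(HCOOH) ≈ 3.8: nitrate is the much weaker base.
Resonance-delocalised over three oxygens.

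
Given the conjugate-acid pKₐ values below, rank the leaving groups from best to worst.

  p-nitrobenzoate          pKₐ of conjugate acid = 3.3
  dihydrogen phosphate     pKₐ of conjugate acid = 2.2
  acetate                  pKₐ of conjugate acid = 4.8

Lower conjugate-acid pKₐ ⇒ weaker base ⇒ better leaving group.
Sorting by the given values: dihydrogen phosphate (2.2), p-nitrobenzoate (3.3), acetate (4.8).

dihydrogen phosphate > p-nitrobenzoate > acetate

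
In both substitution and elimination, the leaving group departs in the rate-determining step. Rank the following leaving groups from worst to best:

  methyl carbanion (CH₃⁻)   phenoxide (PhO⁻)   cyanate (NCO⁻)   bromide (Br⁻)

bromide (Br⁻): pKₐ(HBr) ≈ -9
cyanate (NCO⁻): pKₐ(HOCN) ≈ 3.5 — resonance between N and O
phenoxide (PhO⁻): pKₐ(C₆H₅OH (phenol)) ≈ 10 — resonance into the ring helps, but still a poor LG
methyl carbanion (CH₃⁻): pKₐ(CH₄) ≈ 48
The question asks for worst first, so the sequence is read in increasing leaving-group ability.

methyl carbanion (CH₃⁻) < phenoxide (PhO⁻) < cyanate (NCO⁻) < bromide (Br⁻)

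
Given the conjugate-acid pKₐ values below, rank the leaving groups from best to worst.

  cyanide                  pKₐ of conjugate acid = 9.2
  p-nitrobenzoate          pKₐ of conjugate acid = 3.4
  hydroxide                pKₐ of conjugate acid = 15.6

p-nitrobenzoate > cyanide > hydroxide

Lower conjugate-acid pKₐ ⇒ weaker base ⇒ better leaving group.
Sorting by the given values: p-nitrobenzoate (3.4), cyanide (9.2), hydroxide (15.6).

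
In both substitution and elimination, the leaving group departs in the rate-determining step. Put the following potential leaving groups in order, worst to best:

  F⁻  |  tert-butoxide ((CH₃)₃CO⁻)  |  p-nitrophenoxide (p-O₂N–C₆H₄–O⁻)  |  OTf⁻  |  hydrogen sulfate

tert-butoxide ((CH₃)₃CO⁻) < p-nitrophenoxide (p-O₂N–C₆H₄–O⁻) < F⁻ < hydrogen sulfate < OTf⁻

A good leaving group is a weak base: the lower the pKₐ of its conjugate acid, the more readily it departs.
OTf⁻: pKₐ(CF₃SO₃H (triflic acid)) ≈ -14
hydrogen sulfate: pKₐ(H₂SO₄) ≈ -3
F⁻: pKₐ(HF) ≈ 3.2 — small and strongly basic; the poor halide leaving group
p-nitrophenoxide (p-O₂N–C₆H₄–O⁻): pKₐ(p-nitrophenol) ≈ 7.2 — nitro group delocalises the charge; the classic chromogenic LG
tert-butoxide ((CH₃)₃CO⁻): pKₐ(t-BuOH) ≈ 18 — bulky, strongly basic alkoxide
The question asks for worst first, so the sequence is read in increasing leaving-group ability.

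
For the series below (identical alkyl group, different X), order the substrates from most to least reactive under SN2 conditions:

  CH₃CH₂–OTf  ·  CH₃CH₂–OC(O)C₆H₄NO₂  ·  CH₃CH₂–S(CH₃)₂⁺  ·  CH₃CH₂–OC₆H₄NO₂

CH₃CH₂–OTf > CH₃CH₂–S(CH₃)₂⁺ > CH₃CH₂–OC(O)C₆H₄NO₂ > CH₃CH₂–OC₆H₄NO₂

Identical carbon frameworks mean the comparison reduces to leaving-group quality.
Rank by basicity of the departing species: weakest base leaves most easily.
CH₃CH₂–OTf loses OTf⁻: pKₐ(CF₃SO₃H (triflic acid)) ≈ -14
CH₃CH₂–S(CH₃)₂⁺ loses SR'₂: pKₐ(R'₂SH⁺) ≈ -7
CH₃CH₂–OC(O)C₆H₄NO₂ loses p-O₂N–C₆H₄–COO⁻: pKₐ(p-nitrobenzoic acid) ≈ 3.4
CH₃CH₂–OC₆H₄NO₂ loses p-O₂N–C₆H₄–O⁻: pKₐ(p-nitrophenol) ≈ 7.2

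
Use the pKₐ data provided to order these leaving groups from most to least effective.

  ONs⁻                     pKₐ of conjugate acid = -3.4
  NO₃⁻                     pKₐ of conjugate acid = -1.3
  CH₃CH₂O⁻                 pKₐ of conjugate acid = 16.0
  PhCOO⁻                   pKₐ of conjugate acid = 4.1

ONs⁻ > NO₃⁻ > PhCOO⁻ > CH₃CH₂O⁻

Lower conjugate-acid pKₐ ⇒ weaker base ⇒ better leaving group.
Sorting by the given values: ONs⁻ (-3.4), NO₃⁻ (-1.3), PhCOO⁻ (4.1), CH₃CH₂O⁻ (16.0).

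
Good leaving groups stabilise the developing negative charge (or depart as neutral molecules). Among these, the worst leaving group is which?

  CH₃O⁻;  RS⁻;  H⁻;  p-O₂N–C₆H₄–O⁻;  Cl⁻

Leaving-group ability tracks the stability of the departed species; conjugate-acid pKₐ is the usual yardstick (lower pKₐ → better LG).
Cl⁻: pKₐ(HCl) ≈ -7
p-O₂N–C₆H₄–O⁻: pKₐ(p-nitrophenol) ≈ 7.2
RS⁻: pKₐ(RSH (a thiol)) ≈ 10.5
CH₃O⁻: pKₐ(CH₃OH) ≈ 15.5
H⁻: pKₐ(H₂) ≈ 36

H⁻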